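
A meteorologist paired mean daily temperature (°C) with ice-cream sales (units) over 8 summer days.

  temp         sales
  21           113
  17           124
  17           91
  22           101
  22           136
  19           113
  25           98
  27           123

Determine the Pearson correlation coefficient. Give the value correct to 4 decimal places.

0.1487

n = 8, Σx = 170, Σy = 899, Σx² = 3702, Σy² = 102625, Σxy = 19160
nΣxy − ΣxΣy = 153280 − 152830 = 450
nΣx² − (Σx)² = 29616 − 28900 = 716; nΣy² − (Σy)² = 821000 − 808201 = 12799
r = 450 / √(716 × 12799) = 450 / 3027.2238 ≈ 0.1487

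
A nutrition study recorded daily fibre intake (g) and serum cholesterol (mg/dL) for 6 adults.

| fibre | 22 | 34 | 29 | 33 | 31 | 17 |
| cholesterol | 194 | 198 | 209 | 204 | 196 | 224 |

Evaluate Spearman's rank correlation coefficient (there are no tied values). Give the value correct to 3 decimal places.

Rank fibre: 2, 6, 3, 5, 4, 1
Rank cholesterol: 1, 3, 5, 4, 2, 6
d = rank(fibre) − rank(cholesterol): 1, 3, -2, 1, 2, -5; Σd² = 44
ρ = 1 − 6Σd² / [n(n²−1)] = 1 − 6×44 / (6×35) = 1 − 264/210 ≈ -0.257

-0.257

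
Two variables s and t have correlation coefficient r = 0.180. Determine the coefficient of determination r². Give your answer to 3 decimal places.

0.032

r² = (0.180)² = 0.032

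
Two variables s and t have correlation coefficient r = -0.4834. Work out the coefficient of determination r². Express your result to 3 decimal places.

0.234

r² = (-0.4834)² = 0.234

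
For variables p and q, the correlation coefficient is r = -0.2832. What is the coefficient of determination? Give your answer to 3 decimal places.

0.080

r² = (-0.2832)² = 0.080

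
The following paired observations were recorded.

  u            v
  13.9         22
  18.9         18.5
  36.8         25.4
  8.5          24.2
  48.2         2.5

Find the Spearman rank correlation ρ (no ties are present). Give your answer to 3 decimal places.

Rank u: 2, 3, 4, 1, 5
Rank v: 3, 2, 5, 4, 1
d = rank(u) − rank(v): -1, 1, -1, -3, 4; Σd² = 28
ρ = 1 − 6Σd² / [n(n²−1)] = 1 − 6×28 / (5×24) = 1 − 168/120 ≈ -0.400

-0.400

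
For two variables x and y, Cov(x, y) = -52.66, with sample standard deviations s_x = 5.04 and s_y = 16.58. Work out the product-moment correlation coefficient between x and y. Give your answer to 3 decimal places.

-0.630

r = Cov(x,y) / (s_x · s_y) = -52.66 / (5.04 × 16.58)
  = -52.66 / 83.5632 ≈ -0.630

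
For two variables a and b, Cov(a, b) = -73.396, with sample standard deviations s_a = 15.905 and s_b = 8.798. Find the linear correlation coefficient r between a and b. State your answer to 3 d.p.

-0.525

r = Cov(a,b) / (s_a · s_b) = -73.396 / (15.905 × 8.798)
  = -73.396 / 139.9322 ≈ -0.525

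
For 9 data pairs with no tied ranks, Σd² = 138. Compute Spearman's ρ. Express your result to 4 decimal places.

ρ = 1 − 6Σd² / [n(n²−1)] = 1 − 6×138 / (9×80)
  = 1 − 828/720 = 1 − 1.15000 ≈ -0.1500

-0.1500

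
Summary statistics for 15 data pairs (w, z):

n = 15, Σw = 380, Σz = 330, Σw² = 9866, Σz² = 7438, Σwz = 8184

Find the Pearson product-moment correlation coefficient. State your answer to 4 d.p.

r = (nΣwz − ΣwΣz) / √[(nΣw² − (Σw)²)(nΣz² − (Σz)²)]
Numerator: 15×8184 − 380×330 = -2640
Denominator: √[(147990 − 144400)(111570 − 108900)] = √[3590 × 2670] = 3096.0136
r = -2640 / 3096.0136 ≈ -0.8527

-0.8527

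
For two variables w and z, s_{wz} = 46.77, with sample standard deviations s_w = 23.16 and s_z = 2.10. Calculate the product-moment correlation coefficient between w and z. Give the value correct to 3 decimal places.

0.962

r = Cov(w,z) / (s_w · s_z) = 46.77 / (23.16 × 2.10)
  = 46.77 / 48.6360 ≈ 0.962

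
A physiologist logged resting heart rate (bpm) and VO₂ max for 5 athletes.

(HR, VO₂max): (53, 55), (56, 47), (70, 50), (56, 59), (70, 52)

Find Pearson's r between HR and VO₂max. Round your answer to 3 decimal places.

-0.339

n = 5, Σx = 305, Σy = 263, Σx² = 18881, Σy² = 13919, Σxy = 15991
nΣxy − ΣxΣy = 79955 − 80215 = -260
nΣx² − (Σx)² = 94405 − 93025 = 1380; nΣy² − (Σy)² = 69595 − 69169 = 426
r = -260 / √(1380 × 426) = -260 / 766.7333 ≈ -0.339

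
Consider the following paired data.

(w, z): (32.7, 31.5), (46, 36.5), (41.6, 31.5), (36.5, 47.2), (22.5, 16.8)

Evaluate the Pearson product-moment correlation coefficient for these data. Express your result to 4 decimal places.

n = 5, Σw = 179.3, Σz = 163.5, Σw² = 6754.35, Σz² = 5826.83, Σwz = 6120.25
nΣwz − ΣwΣz = 30601.25 − 29315.55 = 1285.7
nΣw² − (Σw)² = 33771.75 − 32148.49 = 1623.26; nΣz² − (Σz)² = 29134.15 − 26732.25 = 2401.9
r = 1285.7 / √(1623.26 × 2401.9) = 1285.7 / 1974.5653 ≈ 0.6511

0.6511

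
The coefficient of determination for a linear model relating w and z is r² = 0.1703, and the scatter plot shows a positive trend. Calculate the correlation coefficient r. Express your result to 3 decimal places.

|r| = √0.1703 = 0.413
The association is positive, so r = 0.413.

0.413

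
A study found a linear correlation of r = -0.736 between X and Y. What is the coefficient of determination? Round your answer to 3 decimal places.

0.542

r² = (-0.736)² = 0.542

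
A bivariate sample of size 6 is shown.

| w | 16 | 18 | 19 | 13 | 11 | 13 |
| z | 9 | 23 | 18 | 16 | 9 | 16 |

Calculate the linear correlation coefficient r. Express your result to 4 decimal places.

0.5835

n = 6, Σw = 90, Σz = 91, Σw² = 1400, Σz² = 1527, Σwz = 1415
nΣwz − ΣwΣz = 8490 − 8190 = 300
nΣw² − (Σw)² = 8400 − 8100 = 300; nΣz² − (Σz)² = 9162 − 8281 = 881
r = 300 / √(300 × 881) = 300 / 514.1012 ≈ 0.5835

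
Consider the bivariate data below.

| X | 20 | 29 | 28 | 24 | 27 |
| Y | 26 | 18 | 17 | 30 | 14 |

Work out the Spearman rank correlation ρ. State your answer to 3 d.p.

Rank X: 1, 5, 4, 2, 3
Rank Y: 4, 3, 2, 5, 1
d = rank(X) − rank(Y): -3, 2, 2, -3, 2; Σd² = 30
ρ = 1 − 6Σd² / [n(n²−1)] = 1 − 6×30 / (5×24) = 1 − 180/120 ≈ -0.500

-0.500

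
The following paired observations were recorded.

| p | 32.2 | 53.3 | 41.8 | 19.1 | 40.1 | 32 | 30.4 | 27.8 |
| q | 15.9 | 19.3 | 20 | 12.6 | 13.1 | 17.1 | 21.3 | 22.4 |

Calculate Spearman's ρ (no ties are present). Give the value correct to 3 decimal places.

0.024

Rank p: 5, 8, 7, 1, 6, 4, 3, 2
Rank q: 3, 5, 6, 1, 2, 4, 7, 8
d = rank(p) − rank(q): 2, 3, 1, 0, 4, 0, -4, -6; Σd² = 82
ρ = 1 − 6Σd² / [n(n²−1)] = 1 − 6×82 / (8×63) = 1 − 492/504 ≈ 0.024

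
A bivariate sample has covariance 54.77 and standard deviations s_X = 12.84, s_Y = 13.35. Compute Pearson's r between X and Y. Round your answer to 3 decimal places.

r = Cov(X,Y) / (s_X · s_Y) = 54.77 / (12.84 × 13.35)
  = 54.77 / 171.4140 ≈ 0.320

0.320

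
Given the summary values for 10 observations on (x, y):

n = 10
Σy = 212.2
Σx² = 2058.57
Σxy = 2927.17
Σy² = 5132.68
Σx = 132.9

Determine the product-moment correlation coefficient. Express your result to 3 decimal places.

0.249

r = (nΣxy − ΣxΣy) / √[(nΣx² − (Σx)²)(nΣy² − (Σy)²)]
Numerator: 10×2927.17 − 132.9×212.2 = 1070.32
Denominator: √[(20585.7 − 17662.41)(51326.8 − 45028.84)] = √[2923.29 × 6297.96] = 4290.7766
r = 1070.32 / 4290.7766 ≈ 0.249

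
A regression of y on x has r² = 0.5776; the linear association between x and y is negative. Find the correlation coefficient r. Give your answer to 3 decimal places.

|r| = √0.5776 = 0.760
The association is negative, so r = −0.760.

-0.760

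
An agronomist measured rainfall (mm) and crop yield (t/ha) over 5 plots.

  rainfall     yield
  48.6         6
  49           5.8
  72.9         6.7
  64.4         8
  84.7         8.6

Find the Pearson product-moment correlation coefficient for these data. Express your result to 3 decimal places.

n = 5, Σx = 319.6, Σy = 35.1, Σx² = 21398.82, Σy² = 252.49, Σxy = 2307.85
nΣxy − ΣxΣy = 11539.25 − 11217.96 = 321.29
nΣx² − (Σx)² = 106994.1 − 102144.16 = 4849.94; nΣy² − (Σy)² = 1262.45 − 1232.01 = 30.44
r = 321.29 / √(4849.94 × 30.44) = 321.29 / 384.2293 ≈ 0.836

0.836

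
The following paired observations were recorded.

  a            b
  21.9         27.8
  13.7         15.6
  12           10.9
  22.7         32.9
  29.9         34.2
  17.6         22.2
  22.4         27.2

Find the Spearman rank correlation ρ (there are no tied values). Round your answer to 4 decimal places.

0.9643

Rank a: 4, 2, 1, 6, 7, 3, 5
Rank b: 5, 2, 1, 6, 7, 3, 4
d = rank(a) − rank(b): -1, 0, 0, 0, 0, 0, 1; Σd² = 2
ρ = 1 − 6Σd² / [n(n²−1)] = 1 − 6×2 / (7×48) = 1 − 12/336 ≈ 0.9643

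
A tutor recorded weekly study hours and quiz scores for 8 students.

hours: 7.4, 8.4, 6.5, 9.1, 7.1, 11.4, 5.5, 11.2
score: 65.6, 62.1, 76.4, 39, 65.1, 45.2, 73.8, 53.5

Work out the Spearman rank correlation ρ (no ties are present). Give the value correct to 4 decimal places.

-0.8810

Rank hours: 4, 5, 2, 6, 3, 8, 1, 7
Rank score: 6, 4, 8, 1, 5, 2, 7, 3
d = rank(hours) − rank(score): -2, 1, -6, 5, -2, 6, -6, 4; Σd² = 158
ρ = 1 − 6Σd² / [n(n²−1)] = 1 − 6×158 / (8×63) = 1 − 948/504 ≈ -0.8810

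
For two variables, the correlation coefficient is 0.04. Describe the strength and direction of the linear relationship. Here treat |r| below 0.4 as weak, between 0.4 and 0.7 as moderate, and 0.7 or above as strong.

r = 0.04 > 0 so the relationship is positive.
|r| = 0.04, which falls in the weak range.

weak positive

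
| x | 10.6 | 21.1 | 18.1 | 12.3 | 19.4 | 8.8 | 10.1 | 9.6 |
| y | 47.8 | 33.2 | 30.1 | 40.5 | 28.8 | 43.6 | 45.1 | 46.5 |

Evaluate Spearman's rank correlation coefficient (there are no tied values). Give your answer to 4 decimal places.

-0.7143

Rank x: 4, 8, 6, 5, 7, 1, 3, 2
Rank y: 8, 3, 2, 4, 1, 5, 6, 7
d = rank(x) − rank(y): -4, 5, 4, 1, 6, -4, -3, -5; Σd² = 144
ρ = 1 − 6Σd² / [n(n²−1)] = 1 − 6×144 / (8×63) = 1 − 864/504 ≈ -0.7143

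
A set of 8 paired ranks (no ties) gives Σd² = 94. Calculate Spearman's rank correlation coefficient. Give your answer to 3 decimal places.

-0.119

ρ = 1 − 6Σd² / [n(n²−1)] = 1 − 6×94 / (8×63)
  = 1 − 564/504 = 1 − 1.1190 ≈ -0.119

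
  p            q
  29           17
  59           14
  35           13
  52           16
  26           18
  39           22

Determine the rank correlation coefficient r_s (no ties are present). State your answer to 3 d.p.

-0.371

Rank p: 2, 6, 3, 5, 1, 4
Rank q: 4, 2, 1, 3, 5, 6
d = rank(p) − rank(q): -2, 4, 2, 2, -4, -2; Σd² = 48
ρ = 1 − 6Σd² / [n(n²−1)] = 1 − 6×48 / (6×35) = 1 − 288/210 ≈ -0.371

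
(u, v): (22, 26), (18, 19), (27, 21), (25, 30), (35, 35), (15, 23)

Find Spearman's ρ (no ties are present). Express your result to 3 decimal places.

Rank u: 3, 2, 5, 4, 6, 1
Rank v: 4, 1, 2, 5, 6, 3
d = rank(u) − rank(v): -1, 1, 3, -1, 0, -2; Σd² = 16
ρ = 1 − 6Σd² / [n(n²−1)] = 1 − 6×16 / (6×35) = 1 − 96/210 ≈ 0.543

0.543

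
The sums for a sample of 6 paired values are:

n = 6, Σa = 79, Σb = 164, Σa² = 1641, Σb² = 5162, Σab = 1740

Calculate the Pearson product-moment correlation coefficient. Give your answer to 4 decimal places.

-0.6564

r = (nΣab − ΣaΣb) / √[(nΣa² − (Σa)²)(nΣb² − (Σb)²)]
Numerator: 6×1740 − 79×164 = -2516
Denominator: √[(9846 − 6241)(30972 − 26896)] = √[3605 × 4076] = 3833.2728
r = -2516 / 3833.2728 ≈ -0.6564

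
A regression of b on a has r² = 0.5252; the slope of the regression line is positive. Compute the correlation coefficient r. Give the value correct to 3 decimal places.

0.725

|r| = √0.5252 = 0.725
The association is positive, so r = 0.725.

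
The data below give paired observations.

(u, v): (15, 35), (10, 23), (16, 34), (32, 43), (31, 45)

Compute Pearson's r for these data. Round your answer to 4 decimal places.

0.9316

n = 5, Σu = 104, Σv = 180, Σu² = 2566, Σv² = 6784, Σuv = 4070
nΣuv − ΣuΣv = 20350 − 18720 = 1630
nΣu² − (Σu)² = 12830 − 10816 = 2014; nΣv² − (Σv)² = 33920 − 32400 = 1520
r = 1630 / √(2014 × 1520) = 1630 / 1749.6514 ≈ 0.9316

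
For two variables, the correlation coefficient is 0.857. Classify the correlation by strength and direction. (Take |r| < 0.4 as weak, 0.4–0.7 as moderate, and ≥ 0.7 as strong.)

strong positive

r = 0.857 > 0 so the relationship is positive.
|r| = 0.857, which falls in the strong range.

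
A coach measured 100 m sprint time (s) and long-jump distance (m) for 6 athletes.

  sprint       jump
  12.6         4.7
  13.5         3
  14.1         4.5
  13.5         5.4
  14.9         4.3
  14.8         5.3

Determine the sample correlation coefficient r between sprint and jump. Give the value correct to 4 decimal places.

n = 6, Σx = 83.4, Σy = 27.2, Σx² = 1163.12, Σy² = 127.08, Σxy = 378.58
nΣxy − ΣxΣy = 2271.48 − 2268.48 = 3
nΣx² − (Σx)² = 6978.72 − 6955.56 = 23.16; nΣy² − (Σy)² = 762.48 − 739.84 = 22.64
r = 3 / √(23.16 × 22.64) = 3 / 22.8985 ≈ 0.1310

0.1310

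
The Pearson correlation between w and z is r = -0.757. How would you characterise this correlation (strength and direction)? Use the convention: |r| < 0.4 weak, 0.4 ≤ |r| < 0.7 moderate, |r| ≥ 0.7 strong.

strong negative

r = -0.757 < 0 so the relationship is negative.
|r| = 0.757, which falls in the strong range.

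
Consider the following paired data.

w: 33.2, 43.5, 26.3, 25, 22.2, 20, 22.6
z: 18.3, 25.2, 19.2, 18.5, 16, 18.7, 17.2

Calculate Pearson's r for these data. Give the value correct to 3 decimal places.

n = 7, Σw = 192.8, Σz = 133.1, Σw² = 5714.78, Σz² = 2582.35, Σwz = 3789.14
nΣwz − ΣwΣz = 26523.98 − 25661.68 = 862.3
nΣw² − (Σw)² = 40003.46 − 37171.84 = 2831.62; nΣz² − (Σz)² = 18076.45 − 17715.61 = 360.84
r = 862.3 / √(2831.62 × 360.84) = 862.3 / 1010.8223 ≈ 0.853

0.853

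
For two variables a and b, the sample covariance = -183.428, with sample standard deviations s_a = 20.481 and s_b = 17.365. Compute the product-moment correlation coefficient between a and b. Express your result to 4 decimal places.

r = Cov(a,b) / (s_a · s_b) = -183.428 / (20.481 × 17.365)
  = -183.428 / 355.6526 ≈ -0.5158

-0.5158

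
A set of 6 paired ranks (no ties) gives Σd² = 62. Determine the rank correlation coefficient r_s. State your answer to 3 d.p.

ρ = 1 − 6Σd² / [n(n²−1)] = 1 − 6×62 / (6×35)
  = 1 − 372/210 = 1 − 1.7714 ≈ -0.771

-0.771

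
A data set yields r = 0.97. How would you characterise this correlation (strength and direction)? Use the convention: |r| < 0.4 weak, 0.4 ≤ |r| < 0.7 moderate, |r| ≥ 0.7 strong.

r = 0.97 > 0 so the relationship is positive.
|r| = 0.97, which falls in the strong range.

strong positive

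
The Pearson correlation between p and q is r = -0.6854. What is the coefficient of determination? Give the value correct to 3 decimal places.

r² = (-0.6854)² = 0.470

0.470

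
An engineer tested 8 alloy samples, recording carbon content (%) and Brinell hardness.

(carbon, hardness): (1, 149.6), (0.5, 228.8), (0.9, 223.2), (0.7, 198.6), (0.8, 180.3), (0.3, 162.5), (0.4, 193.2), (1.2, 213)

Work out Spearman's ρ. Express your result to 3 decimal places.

0.095

Rank carbon: 7, 3, 6, 4, 5, 1, 2, 8
Rank hardness: 1, 8, 7, 5, 3, 2, 4, 6
d = rank(carbon) − rank(hardness): 6, -5, -1, -1, 2, -1, -2, 2; Σd² = 76
ρ = 1 − 6Σd² / [n(n²−1)] = 1 − 6×76 / (8×63) = 1 − 456/504 ≈ 0.095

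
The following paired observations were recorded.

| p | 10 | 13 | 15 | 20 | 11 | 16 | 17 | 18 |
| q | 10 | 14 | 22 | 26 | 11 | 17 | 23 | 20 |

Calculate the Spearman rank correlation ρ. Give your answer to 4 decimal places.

0.8810

Rank p: 1, 3, 4, 8, 2, 5, 6, 7
Rank q: 1, 3, 6, 8, 2, 4, 7, 5
d = rank(p) − rank(q): 0, 0, -2, 0, 0, 1, -1, 2; Σd² = 10
ρ = 1 − 6Σd² / [n(n²−1)] = 1 − 6×10 / (8×63) = 1 − 60/504 ≈ 0.8810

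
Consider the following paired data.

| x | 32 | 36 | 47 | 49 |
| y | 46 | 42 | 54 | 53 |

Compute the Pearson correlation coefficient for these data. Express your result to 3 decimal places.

n = 4, Σx = 164, Σy = 195, Σx² = 6930, Σy² = 9605, Σxy = 8119
nΣxy − ΣxΣy = 32476 − 31980 = 496
nΣx² − (Σx)² = 27720 − 26896 = 824; nΣy² − (Σy)² = 38420 − 38025 = 395
r = 496 / √(824 × 395) = 496 / 570.5085 ≈ 0.869

0.869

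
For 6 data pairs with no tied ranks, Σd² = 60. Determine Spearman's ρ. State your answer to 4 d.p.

-0.7143

ρ = 1 − 6Σd² / [n(n²−1)] = 1 − 6×60 / (6×35)
  = 1 − 360/210 = 1 − 1.71429 ≈ -0.7143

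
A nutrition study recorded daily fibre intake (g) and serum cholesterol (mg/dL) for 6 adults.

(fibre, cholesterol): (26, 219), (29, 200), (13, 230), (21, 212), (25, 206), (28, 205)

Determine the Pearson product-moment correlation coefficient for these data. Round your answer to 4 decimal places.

-0.8557

n = 6, Σx = 142, Σy = 1272, Σx² = 3536, Σy² = 270266, Σxy = 29826
nΣxy − ΣxΣy = 178956 − 180624 = -1668
nΣx² − (Σx)² = 21216 − 20164 = 1052; nΣy² − (Σy)² = 1621596 − 1617984 = 3612
r = -1668 / √(1052 × 3612) = -1668 / 1949.3137 ≈ -0.8557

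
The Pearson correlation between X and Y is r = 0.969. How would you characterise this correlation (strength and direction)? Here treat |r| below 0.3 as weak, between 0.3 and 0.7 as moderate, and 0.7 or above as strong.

strong positive

r = 0.969 > 0 so the relationship is positive.
|r| = 0.969, which falls in the strong range.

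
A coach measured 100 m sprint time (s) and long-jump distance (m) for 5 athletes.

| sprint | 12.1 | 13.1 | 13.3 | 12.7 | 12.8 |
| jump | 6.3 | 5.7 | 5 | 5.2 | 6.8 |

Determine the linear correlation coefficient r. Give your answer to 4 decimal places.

n = 5, Σx = 64, Σy = 29, Σx² = 820.04, Σy² = 170.46, Σxy = 370.48
nΣxy − ΣxΣy = 1852.4 − 1856 = -3.6
nΣx² − (Σx)² = 4100.2 − 4096 = 4.2; nΣy² − (Σy)² = 852.3 − 841 = 11.3
r = -3.6 / √(4.2 × 11.3) = -3.6 / 6.8891 ≈ -0.5226

-0.5226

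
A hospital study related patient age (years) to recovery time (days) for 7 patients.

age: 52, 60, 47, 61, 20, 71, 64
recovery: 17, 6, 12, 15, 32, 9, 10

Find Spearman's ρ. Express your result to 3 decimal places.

-0.643

Rank age: 3, 4, 2, 5, 1, 7, 6
Rank recovery: 6, 1, 4, 5, 7, 2, 3
d = rank(age) − rank(recovery): -3, 3, -2, 0, -6, 5, 3; Σd² = 92
ρ = 1 − 6Σd² / [n(n²−1)] = 1 − 6×92 / (7×48) = 1 − 552/336 ≈ -0.643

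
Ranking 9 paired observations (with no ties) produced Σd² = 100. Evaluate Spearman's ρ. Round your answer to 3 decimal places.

0.167

ρ = 1 − 6Σd² / [n(n²−1)] = 1 − 6×100 / (9×80)
  = 1 − 600/720 = 1 − 0.8333 ≈ 0.167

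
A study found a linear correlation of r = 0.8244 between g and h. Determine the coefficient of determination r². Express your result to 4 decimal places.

r² = (0.8244)² = 0.6796

0.6796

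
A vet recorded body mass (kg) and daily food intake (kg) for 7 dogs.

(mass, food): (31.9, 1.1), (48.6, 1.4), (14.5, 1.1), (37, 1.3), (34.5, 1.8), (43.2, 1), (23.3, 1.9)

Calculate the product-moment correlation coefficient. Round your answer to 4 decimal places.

-0.1135

n = 7, Σx = 233, Σy = 9.6, Σx² = 8558.2, Σy² = 13.92, Σxy = 316.75
nΣxy − ΣxΣy = 2217.25 − 2236.8 = -19.55
nΣx² − (Σx)² = 59907.4 − 54289 = 5618.4; nΣy² − (Σy)² = 97.44 − 92.16 = 5.28
r = -19.55 / √(5618.4 × 5.28) = -19.55 / 172.2357 ≈ -0.1135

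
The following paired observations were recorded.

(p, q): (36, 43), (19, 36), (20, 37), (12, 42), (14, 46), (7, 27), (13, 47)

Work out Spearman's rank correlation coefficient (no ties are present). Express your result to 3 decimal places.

Rank p: 7, 5, 6, 2, 4, 1, 3
Rank q: 5, 2, 3, 4, 6, 1, 7
d = rank(p) − rank(q): 2, 3, 3, -2, -2, 0, -4; Σd² = 46
ρ = 1 − 6Σd² / [n(n²−1)] = 1 − 6×46 / (7×48) = 1 − 276/336 ≈ 0.179

0.179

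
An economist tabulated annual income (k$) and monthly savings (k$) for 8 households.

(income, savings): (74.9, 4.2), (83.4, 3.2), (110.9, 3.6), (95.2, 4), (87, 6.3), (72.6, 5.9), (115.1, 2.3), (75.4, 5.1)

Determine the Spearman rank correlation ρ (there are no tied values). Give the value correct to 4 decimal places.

-0.6190

Rank income: 2, 4, 7, 6, 5, 1, 8, 3
Rank savings: 5, 2, 3, 4, 8, 7, 1, 6
d = rank(income) − rank(savings): -3, 2, 4, 2, -3, -6, 7, -3; Σd² = 136
ρ = 1 − 6Σd² / [n(n²−1)] = 1 − 6×136 / (8×63) = 1 − 816/504 ≈ -0.6190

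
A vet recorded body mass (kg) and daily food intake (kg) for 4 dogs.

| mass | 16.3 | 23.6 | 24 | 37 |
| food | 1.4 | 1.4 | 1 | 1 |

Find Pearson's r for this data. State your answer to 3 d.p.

n = 4, Σx = 100.9, Σy = 4.8, Σx² = 2767.65, Σy² = 5.92, Σxy = 116.86
nΣxy − ΣxΣy = 467.44 − 484.32 = -16.88
nΣx² − (Σx)² = 11070.6 − 10180.81 = 889.79; nΣy² − (Σy)² = 23.68 − 23.04 = 0.64
r = -16.88 / √(889.79 × 0.64) = -16.88 / 23.8635 ≈ -0.707

-0.707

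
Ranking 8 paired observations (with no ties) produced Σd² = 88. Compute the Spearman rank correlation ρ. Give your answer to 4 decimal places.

ρ = 1 − 6Σd² / [n(n²−1)] = 1 − 6×88 / (8×63)
  = 1 − 528/504 = 1 − 1.04762 ≈ -0.0476

-0.0476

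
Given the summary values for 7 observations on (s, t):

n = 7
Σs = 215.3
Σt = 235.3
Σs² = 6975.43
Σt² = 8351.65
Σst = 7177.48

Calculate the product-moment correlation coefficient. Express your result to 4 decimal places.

r = (nΣst − ΣsΣt) / √[(nΣs² − (Σs)²)(nΣt² − (Σt)²)]
Numerator: 7×7177.48 − 215.3×235.3 = -417.73
Denominator: √[(48828.01 − 46354.09)(58461.55 − 55366.09)] = √[2473.92 × 3095.46] = 2767.2948
r = -417.73 / 2767.2948 ≈ -0.1510

-0.1510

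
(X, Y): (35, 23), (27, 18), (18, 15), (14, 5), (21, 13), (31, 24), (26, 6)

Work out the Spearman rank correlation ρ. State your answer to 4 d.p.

Rank X: 7, 5, 2, 1, 3, 6, 4
Rank Y: 6, 5, 4, 1, 3, 7, 2
d = rank(X) − rank(Y): 1, 0, -2, 0, 0, -1, 2; Σd² = 10
ρ = 1 − 6Σd² / [n(n²−1)] = 1 − 6×10 / (7×48) = 1 − 60/336 ≈ 0.8214

0.8214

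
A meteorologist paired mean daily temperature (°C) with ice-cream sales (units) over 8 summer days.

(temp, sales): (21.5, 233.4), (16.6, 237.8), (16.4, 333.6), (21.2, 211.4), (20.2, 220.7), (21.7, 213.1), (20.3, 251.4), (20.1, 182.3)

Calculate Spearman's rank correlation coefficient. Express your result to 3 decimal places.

-0.405

Rank temp: 7, 2, 1, 6, 4, 8, 5, 3
Rank sales: 5, 6, 8, 2, 4, 3, 7, 1
d = rank(temp) − rank(sales): 2, -4, -7, 4, 0, 5, -2, 2; Σd² = 118
ρ = 1 − 6Σd² / [n(n²−1)] = 1 − 6×118 / (8×63) = 1 − 708/504 ≈ -0.405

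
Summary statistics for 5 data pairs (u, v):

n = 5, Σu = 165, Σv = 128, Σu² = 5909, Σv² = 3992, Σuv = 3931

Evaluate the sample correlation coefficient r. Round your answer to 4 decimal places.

-0.5086

r = (nΣuv − ΣuΣv) / √[(nΣu² − (Σu)²)(nΣv² − (Σv)²)]
Numerator: 5×3931 − 165×128 = -1465
Denominator: √[(29545 − 27225)(19960 − 16384)] = √[2320 × 3576] = 2880.3333
r = -1465 / 2880.3333 ≈ -0.5086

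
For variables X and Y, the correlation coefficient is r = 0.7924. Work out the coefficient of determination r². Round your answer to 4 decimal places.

0.6279

r² = (0.7924)² = 0.6279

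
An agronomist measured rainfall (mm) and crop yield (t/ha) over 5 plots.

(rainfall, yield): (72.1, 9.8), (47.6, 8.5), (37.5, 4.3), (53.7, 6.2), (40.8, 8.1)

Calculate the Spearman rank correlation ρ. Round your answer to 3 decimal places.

Rank rainfall: 5, 3, 1, 4, 2
Rank yield: 5, 4, 1, 2, 3
d = rank(rainfall) − rank(yield): 0, -1, 0, 2, -1; Σd² = 6
ρ = 1 − 6Σd² / [n(n²−1)] = 1 − 6×6 / (5×24) = 1 − 36/120 ≈ 0.700

0.700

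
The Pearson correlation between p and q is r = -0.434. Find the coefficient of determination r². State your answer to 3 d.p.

0.188

r² = (-0.434)² = 0.188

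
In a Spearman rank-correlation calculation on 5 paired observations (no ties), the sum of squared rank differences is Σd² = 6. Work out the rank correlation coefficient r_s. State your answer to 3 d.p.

0.700

ρ = 1 − 6Σd² / [n(n²−1)] = 1 − 6×6 / (5×24)
  = 1 − 36/120 = 1 − 0.3000 ≈ 0.700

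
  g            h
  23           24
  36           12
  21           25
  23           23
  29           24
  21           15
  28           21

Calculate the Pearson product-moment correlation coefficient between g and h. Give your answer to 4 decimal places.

-0.5184

n = 7, Σg = 181, Σh = 144, Σg² = 4861, Σh² = 3116, Σgh = 3637
nΣgh − ΣgΣh = 25459 − 26064 = -605
nΣg² − (Σg)² = 34027 − 32761 = 1266; nΣh² − (Σh)² = 21812 − 20736 = 1076
r = -605 / √(1266 × 1076) = -605 / 1167.1401 ≈ -0.5184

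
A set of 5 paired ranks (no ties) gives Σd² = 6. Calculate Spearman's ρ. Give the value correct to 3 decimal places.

ρ = 1 − 6Σd² / [n(n²−1)] = 1 − 6×6 / (5×24)
  = 1 − 36/120 = 1 − 0.3000 ≈ 0.700

0.700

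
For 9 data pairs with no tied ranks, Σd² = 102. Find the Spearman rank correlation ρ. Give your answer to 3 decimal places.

ρ = 1 − 6Σd² / [n(n²−1)] = 1 − 6×102 / (9×80)
  = 1 − 612/720 = 1 − 0.8500 ≈ 0.150

0.150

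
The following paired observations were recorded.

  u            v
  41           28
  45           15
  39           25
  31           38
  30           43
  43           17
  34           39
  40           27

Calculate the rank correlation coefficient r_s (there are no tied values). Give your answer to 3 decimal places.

-0.881

Rank u: 6, 8, 4, 2, 1, 7, 3, 5
Rank v: 5, 1, 3, 6, 8, 2, 7, 4
d = rank(u) − rank(v): 1, 7, 1, -4, -7, 5, -4, 1; Σd² = 158
ρ = 1 − 6Σd² / [n(n²−1)] = 1 − 6×158 / (8×63) = 1 − 948/504 ≈ -0.881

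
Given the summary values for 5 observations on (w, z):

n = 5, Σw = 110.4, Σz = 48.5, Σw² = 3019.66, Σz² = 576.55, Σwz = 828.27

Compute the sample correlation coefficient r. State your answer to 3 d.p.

r = (nΣwz − ΣwΣz) / √[(nΣw² − (Σw)²)(nΣz² − (Σz)²)]
Numerator: 5×828.27 − 110.4×48.5 = -1213.05
Denominator: √[(15098.3 − 12188.16)(2882.75 − 2352.25)] = √[2910.14 × 530.5] = 1242.5093
r = -1213.05 / 1242.5093 ≈ -0.976

-0.976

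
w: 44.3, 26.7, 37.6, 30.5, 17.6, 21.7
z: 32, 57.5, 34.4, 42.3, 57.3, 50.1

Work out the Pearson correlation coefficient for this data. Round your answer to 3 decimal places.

-0.907

n = 6, Σw = 178.4, Σz = 273.6, Σw² = 5800.04, Σz² = 13096.2, Σwz = 7632.09
nΣwz − ΣwΣz = 45792.54 − 48810.24 = -3017.7
nΣw² − (Σw)² = 34800.24 − 31826.56 = 2973.68; nΣz² − (Σz)² = 78577.2 − 74856.96 = 3720.24
r = -3017.7 / √(2973.68 × 3720.24) = -3017.7 / 3326.0793 ≈ -0.907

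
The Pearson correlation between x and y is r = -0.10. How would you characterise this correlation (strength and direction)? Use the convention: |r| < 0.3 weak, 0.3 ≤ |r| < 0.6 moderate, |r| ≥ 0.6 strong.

weak negative

r = -0.10 < 0 so the relationship is negative.
|r| = 0.10, which falls in the weak range.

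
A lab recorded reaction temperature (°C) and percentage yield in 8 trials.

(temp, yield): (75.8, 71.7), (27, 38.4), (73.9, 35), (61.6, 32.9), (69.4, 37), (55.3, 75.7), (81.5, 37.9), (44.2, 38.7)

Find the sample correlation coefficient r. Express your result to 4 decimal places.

0.0906

n = 8, Σx = 488.7, Σy = 367.3, Σx² = 32200.75, Σy² = 18956.45, Σxy = 22638.2
nΣxy − ΣxΣy = 181105.6 − 179499.51 = 1606.09
nΣx² − (Σx)² = 257606 − 238827.69 = 18778.31; nΣy² − (Σy)² = 151651.6 − 134909.29 = 16742.31
r = 1606.09 / √(18778.31 × 16742.31) = 1606.09 / 17731.1107 ≈ 0.0906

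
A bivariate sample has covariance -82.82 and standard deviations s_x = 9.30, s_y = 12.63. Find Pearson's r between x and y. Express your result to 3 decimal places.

r = Cov(x,y) / (s_x · s_y) = -82.82 / (9.30 × 12.63)
  = -82.82 / 117.4590 ≈ -0.705

-0.705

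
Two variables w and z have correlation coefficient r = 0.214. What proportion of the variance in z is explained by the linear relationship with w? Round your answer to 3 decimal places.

0.046

r² = (0.214)² = 0.046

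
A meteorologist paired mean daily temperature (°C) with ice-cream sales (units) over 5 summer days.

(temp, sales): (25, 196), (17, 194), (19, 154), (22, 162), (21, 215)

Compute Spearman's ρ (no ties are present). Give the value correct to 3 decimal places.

0.300

Rank temp: 5, 1, 2, 4, 3
Rank sales: 4, 3, 1, 2, 5
d = rank(temp) − rank(sales): 1, -2, 1, 2, -2; Σd² = 14
ρ = 1 − 6Σd² / [n(n²−1)] = 1 − 6×14 / (5×24) = 1 − 84/120 ≈ 0.300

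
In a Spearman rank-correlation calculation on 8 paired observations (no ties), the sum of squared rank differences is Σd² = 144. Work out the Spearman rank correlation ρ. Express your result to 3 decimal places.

ρ = 1 − 6Σd² / [n(n²−1)] = 1 − 6×144 / (8×63)
  = 1 − 864/504 = 1 − 1.7143 ≈ -0.714

-0.714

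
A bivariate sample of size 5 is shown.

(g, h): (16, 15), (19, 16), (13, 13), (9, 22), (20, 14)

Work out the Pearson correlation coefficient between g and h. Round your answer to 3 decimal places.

-0.643

n = 5, Σg = 77, Σh = 80, Σg² = 1267, Σh² = 1330, Σgh = 1191
nΣgh − ΣgΣh = 5955 − 6160 = -205
nΣg² − (Σg)² = 6335 − 5929 = 406; nΣh² − (Σh)² = 6650 − 6400 = 250
r = -205 / √(406 × 250) = -205 / 318.5906 ≈ -0.643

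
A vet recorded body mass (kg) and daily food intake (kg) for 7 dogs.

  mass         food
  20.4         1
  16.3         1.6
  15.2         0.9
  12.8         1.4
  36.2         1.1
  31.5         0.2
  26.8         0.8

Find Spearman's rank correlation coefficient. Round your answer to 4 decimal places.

-0.4286

Rank mass: 4, 3, 2, 1, 7, 6, 5
Rank food: 4, 7, 3, 6, 5, 1, 2
d = rank(mass) − rank(food): 0, -4, -1, -5, 2, 5, 3; Σd² = 80
ρ = 1 − 6Σd² / [n(n²−1)] = 1 − 6×80 / (7×48) = 1 − 480/336 ≈ -0.4286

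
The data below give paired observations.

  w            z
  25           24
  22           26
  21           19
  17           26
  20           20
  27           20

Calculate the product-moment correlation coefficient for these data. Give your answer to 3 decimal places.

-0.296

n = 6, Σw = 132, Σz = 135, Σw² = 2968, Σz² = 3089, Σwz = 2953
nΣwz − ΣwΣz = 17718 − 17820 = -102
nΣw² − (Σw)² = 17808 − 17424 = 384; nΣz² − (Σz)² = 18534 − 18225 = 309
r = -102 / √(384 × 309) = -102 / 344.4648 ≈ -0.296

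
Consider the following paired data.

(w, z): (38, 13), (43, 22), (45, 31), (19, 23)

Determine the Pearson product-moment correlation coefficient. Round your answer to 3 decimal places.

n = 4, Σw = 145, Σz = 89, Σw² = 5679, Σz² = 2143, Σwz = 3272
nΣwz − ΣwΣz = 13088 − 12905 = 183
nΣw² − (Σw)² = 22716 − 21025 = 1691; nΣz² − (Σz)² = 8572 − 7921 = 651
r = 183 / √(1691 × 651) = 183 / 1049.2097 ≈ 0.174

0.174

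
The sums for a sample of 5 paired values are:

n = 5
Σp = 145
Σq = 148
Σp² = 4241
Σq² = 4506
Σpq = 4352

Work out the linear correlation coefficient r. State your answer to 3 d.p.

0.894

r = (nΣpq − ΣpΣq) / √[(nΣp² − (Σp)²)(nΣq² − (Σq)²)]
Numerator: 5×4352 − 145×148 = 300
Denominator: √[(21205 − 21025)(22530 − 21904)] = √[180 × 626] = 335.6784
r = 300 / 335.6784 ≈ 0.894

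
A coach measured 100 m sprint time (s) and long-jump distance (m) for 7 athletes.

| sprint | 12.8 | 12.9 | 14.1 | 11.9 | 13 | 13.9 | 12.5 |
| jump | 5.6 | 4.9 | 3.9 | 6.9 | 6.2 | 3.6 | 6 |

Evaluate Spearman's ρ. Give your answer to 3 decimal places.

-0.750

Rank sprint: 3, 4, 7, 1, 5, 6, 2
Rank jump: 4, 3, 2, 7, 6, 1, 5
d = rank(sprint) − rank(jump): -1, 1, 5, -6, -1, 5, -3; Σd² = 98
ρ = 1 − 6Σd² / [n(n²−1)] = 1 − 6×98 / (7×48) = 1 − 588/336 ≈ -0.750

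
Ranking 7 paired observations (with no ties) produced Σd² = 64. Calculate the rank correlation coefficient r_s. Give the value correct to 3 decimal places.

ρ = 1 − 6Σd² / [n(n²−1)] = 1 − 6×64 / (7×48)
  = 1 − 384/336 = 1 − 1.1429 ≈ -0.143

-0.143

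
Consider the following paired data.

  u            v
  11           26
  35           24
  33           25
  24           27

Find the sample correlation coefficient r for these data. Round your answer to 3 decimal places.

-0.649

n = 4, Σu = 103, Σv = 102, Σu² = 3011, Σv² = 2606, Σuv = 2599
nΣuv − ΣuΣv = 10396 − 10506 = -110
nΣu² − (Σu)² = 12044 − 10609 = 1435; nΣv² − (Σv)² = 10424 − 10404 = 20
r = -110 / √(1435 × 20) = -110 / 169.4107 ≈ -0.649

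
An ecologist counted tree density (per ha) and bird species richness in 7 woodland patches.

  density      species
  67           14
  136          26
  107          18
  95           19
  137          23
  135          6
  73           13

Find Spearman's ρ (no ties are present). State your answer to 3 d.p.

Rank density: 1, 6, 4, 3, 7, 5, 2
Rank species: 3, 7, 4, 5, 6, 1, 2
d = rank(density) − rank(species): -2, -1, 0, -2, 1, 4, 0; Σd² = 26
ρ = 1 − 6Σd² / [n(n²−1)] = 1 − 6×26 / (7×48) = 1 − 156/336 ≈ 0.536

0.536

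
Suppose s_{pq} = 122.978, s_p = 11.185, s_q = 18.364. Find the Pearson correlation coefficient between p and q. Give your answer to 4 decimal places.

r = Cov(p,q) / (s_p · s_q) = 122.978 / (11.185 × 18.364)
  = 122.978 / 205.4013 ≈ 0.5987

0.5987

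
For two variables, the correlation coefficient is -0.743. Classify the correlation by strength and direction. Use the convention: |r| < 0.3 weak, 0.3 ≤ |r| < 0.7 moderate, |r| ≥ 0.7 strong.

strong negative

r = -0.743 < 0 so the relationship is negative.
|r| = 0.743, which falls in the strong range.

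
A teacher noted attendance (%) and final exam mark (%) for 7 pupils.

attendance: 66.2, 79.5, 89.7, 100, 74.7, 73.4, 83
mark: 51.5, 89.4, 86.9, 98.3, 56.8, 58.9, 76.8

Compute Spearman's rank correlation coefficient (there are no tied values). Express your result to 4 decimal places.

Rank attendance: 1, 4, 6, 7, 3, 2, 5
Rank mark: 1, 6, 5, 7, 2, 3, 4
d = rank(attendance) − rank(mark): 0, -2, 1, 0, 1, -1, 1; Σd² = 8
ρ = 1 − 6Σd² / [n(n²−1)] = 1 − 6×8 / (7×48) = 1 − 48/336 ≈ 0.8571

0.8571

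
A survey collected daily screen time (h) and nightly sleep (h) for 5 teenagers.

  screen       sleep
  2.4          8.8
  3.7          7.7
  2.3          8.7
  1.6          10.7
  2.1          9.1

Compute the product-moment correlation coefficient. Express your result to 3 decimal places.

-0.901

n = 5, Σx = 12.1, Σy = 45, Σx² = 31.71, Σy² = 409.72, Σxy = 105.85
nΣxy − ΣxΣy = 529.25 − 544.5 = -15.25
nΣx² − (Σx)² = 158.55 − 146.41 = 12.14; nΣy² − (Σy)² = 2048.6 − 2025 = 23.6
r = -15.25 / √(12.14 × 23.6) = -15.25 / 16.9264 ≈ -0.901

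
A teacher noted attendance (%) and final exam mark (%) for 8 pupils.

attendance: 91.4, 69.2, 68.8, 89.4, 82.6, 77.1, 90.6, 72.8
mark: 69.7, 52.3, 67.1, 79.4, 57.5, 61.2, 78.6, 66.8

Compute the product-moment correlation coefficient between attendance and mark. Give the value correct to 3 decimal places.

n = 8, Σx = 641.9, Σy = 532.6, Σx² = 52143.77, Σy² = 36092.04, Σxy = 43156.8
nΣxy − ΣxΣy = 345254.4 − 341875.94 = 3378.46
nΣx² − (Σx)² = 417150.16 − 412035.61 = 5114.55; nΣy² − (Σy)² = 288736.32 − 283662.76 = 5073.56
r = 3378.46 / √(5114.55 × 5073.56) = 3378.46 / 5094.0138 ≈ 0.663

0.663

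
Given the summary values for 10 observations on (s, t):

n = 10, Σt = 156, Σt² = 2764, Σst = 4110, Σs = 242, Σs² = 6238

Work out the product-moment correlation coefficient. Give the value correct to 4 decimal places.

0.9429

r = (nΣst − ΣsΣt) / √[(nΣs² − (Σs)²)(nΣt² − (Σt)²)]
Numerator: 10×4110 − 242×156 = 3348
Denominator: √[(62380 − 58564)(27640 − 24336)] = √[3816 × 3304] = 3550.7836
r = 3348 / 3550.7836 ≈ 0.9429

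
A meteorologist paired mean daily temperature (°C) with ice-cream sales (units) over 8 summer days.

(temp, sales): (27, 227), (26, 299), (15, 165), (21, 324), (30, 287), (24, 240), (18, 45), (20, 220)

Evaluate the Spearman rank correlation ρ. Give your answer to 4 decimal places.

Rank temp: 7, 6, 1, 4, 8, 5, 2, 3
Rank sales: 4, 7, 2, 8, 6, 5, 1, 3
d = rank(temp) − rank(sales): 3, -1, -1, -4, 2, 0, 1, 0; Σd² = 32
ρ = 1 − 6Σd² / [n(n²−1)] = 1 − 6×32 / (8×63) = 1 − 192/504 ≈ 0.6190

0.6190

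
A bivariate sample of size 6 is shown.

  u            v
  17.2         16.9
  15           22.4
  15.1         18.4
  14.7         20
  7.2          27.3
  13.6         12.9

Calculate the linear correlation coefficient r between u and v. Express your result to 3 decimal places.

-0.668

n = 6, Σu = 82.8, Σv = 117.9, Σu² = 1201.74, Σv² = 2437.63, Σuv = 1570.52
nΣuv − ΣuΣv = 9423.12 − 9762.12 = -339
nΣu² − (Σu)² = 7210.44 − 6855.84 = 354.6; nΣv² − (Σv)² = 14625.78 − 13900.41 = 725.37
r = -339 / √(354.6 × 725.37) = -339 / 507.1649 ≈ -0.668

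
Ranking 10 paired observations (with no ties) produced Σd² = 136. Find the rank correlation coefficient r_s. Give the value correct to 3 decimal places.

0.176

ρ = 1 − 6Σd² / [n(n²−1)] = 1 − 6×136 / (10×99)
  = 1 − 816/990 = 1 − 0.8242 ≈ 0.176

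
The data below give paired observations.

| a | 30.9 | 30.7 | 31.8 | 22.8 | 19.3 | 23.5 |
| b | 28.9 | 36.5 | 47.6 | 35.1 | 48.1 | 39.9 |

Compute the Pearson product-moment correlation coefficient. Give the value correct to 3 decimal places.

-0.319

n = 6, Σa = 159, Σb = 236.1, Σa² = 4353.12, Σb² = 9570.85, Σab = 6193.5
nΣab − ΣaΣb = 37161 − 37539.9 = -378.9
nΣa² − (Σa)² = 26118.72 − 25281 = 837.72; nΣb² − (Σb)² = 57425.1 − 55743.21 = 1681.89
r = -378.9 / √(837.72 × 1681.89) = -378.9 / 1186.9932 ≈ -0.319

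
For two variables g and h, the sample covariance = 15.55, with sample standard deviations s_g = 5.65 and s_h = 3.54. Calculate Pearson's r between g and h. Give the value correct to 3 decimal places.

r = Cov(g,h) / (s_g · s_h) = 15.55 / (5.65 × 3.54)
  = 15.55 / 20.0010 ≈ 0.777

0.777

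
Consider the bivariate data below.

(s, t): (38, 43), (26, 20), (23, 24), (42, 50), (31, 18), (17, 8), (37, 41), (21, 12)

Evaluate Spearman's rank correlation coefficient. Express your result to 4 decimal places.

0.9048

Rank s: 7, 4, 3, 8, 5, 1, 6, 2
Rank t: 7, 4, 5, 8, 3, 1, 6, 2
d = rank(s) − rank(t): 0, 0, -2, 0, 2, 0, 0, 0; Σd² = 8
ρ = 1 − 6Σd² / [n(n²−1)] = 1 − 6×8 / (8×63) = 1 − 48/504 ≈ 0.9048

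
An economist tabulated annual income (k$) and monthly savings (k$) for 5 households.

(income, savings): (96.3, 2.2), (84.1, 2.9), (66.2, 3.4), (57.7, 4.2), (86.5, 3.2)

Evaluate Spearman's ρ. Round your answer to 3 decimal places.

Rank income: 5, 3, 2, 1, 4
Rank savings: 1, 2, 4, 5, 3
d = rank(income) − rank(savings): 4, 1, -2, -4, 1; Σd² = 38
ρ = 1 − 6Σd² / [n(n²−1)] = 1 − 6×38 / (5×24) = 1 − 228/120 ≈ -0.900

-0.900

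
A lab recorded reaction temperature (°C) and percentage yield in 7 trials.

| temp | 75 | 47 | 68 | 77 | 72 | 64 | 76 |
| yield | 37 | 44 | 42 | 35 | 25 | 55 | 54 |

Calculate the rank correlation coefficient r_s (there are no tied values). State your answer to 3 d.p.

Rank temp: 5, 1, 3, 7, 4, 2, 6
Rank yield: 3, 5, 4, 2, 1, 7, 6
d = rank(temp) − rank(yield): 2, -4, -1, 5, 3, -5, 0; Σd² = 80
ρ = 1 − 6Σd² / [n(n²−1)] = 1 − 6×80 / (7×48) = 1 − 480/336 ≈ -0.429

-0.429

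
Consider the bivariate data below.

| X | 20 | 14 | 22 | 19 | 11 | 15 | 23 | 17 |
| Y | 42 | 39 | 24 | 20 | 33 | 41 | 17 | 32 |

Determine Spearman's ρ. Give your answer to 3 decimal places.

-0.500

Rank X: 6, 2, 7, 5, 1, 3, 8, 4
Rank Y: 8, 6, 3, 2, 5, 7, 1, 4
d = rank(X) − rank(Y): -2, -4, 4, 3, -4, -4, 7, 0; Σd² = 126
ρ = 1 − 6Σd² / [n(n²−1)] = 1 − 6×126 / (8×63) = 1 − 756/504 ≈ -0.500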